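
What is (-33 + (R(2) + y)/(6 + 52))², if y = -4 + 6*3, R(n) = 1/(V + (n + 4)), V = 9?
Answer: 812193001/756900 ≈ 1073.1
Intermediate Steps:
R(n) = 1/(13 + n) (R(n) = 1/(9 + (n + 4)) = 1/(9 + (4 + n)) = 1/(13 + n))
y = 14 (y = -4 + 18 = 14)
(-33 + (R(2) + y)/(6 + 52))² = (-33 + (1/(13 + 2) + 14)/(6 + 52))² = (-33 + (1/15 + 14)/58)² = (-33 + (1/15 + 14)*(1/58))² = (-33 + (211/15)*(1/58))² = (-33 + 211/870)² = (-28499/870)² = 812193001/756900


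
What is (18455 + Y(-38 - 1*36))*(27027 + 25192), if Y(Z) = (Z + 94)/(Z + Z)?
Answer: 35656699770/37 ≈ 9.6369e+8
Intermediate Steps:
Y(Z) = (94 + Z)/(2*Z) (Y(Z) = (94 + Z)/((2*Z)) = (94 + Z)*(1/(2*Z)) = (94 + Z)/(2*Z))
(18455 + Y(-38 - 1*36))*(27027 + 25192) = (18455 + (94 + (-38 - 1*36))/(2*(-38 - 1*36)))*(27027 + 25192) = (18455 + (94 + (-38 - 36))/(2*(-38 - 36)))*52219 = (18455 + (½)*(94 - 74)/(-74))*52219 = (18455 + (½)*(-1/74)*20)*52219 = (18455 - 5/37)*52219 = (682830/37)*52219 = 35656699770/37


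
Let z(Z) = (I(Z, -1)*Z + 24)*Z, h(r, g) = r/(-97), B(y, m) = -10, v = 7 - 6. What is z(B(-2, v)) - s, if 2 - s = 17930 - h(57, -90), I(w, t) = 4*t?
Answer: 1676993/97 ≈ 17289.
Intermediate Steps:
v = 1
h(r, g) = -r/97 (h(r, g) = r*(-1/97) = -r/97)
s = -1739073/97 (s = 2 - (17930 - (-1)*57/97) = 2 - (17930 - 1*(-57/97)) = 2 - (17930 + 57/97) = 2 - 1*1739267/97 = 2 - 1739267/97 = -1739073/97 ≈ -17929.)
z(Z) = Z*(24 - 4*Z) (z(Z) = ((4*(-1))*Z + 24)*Z = (-4*Z + 24)*Z = (24 - 4*Z)*Z = Z*(24 - 4*Z))
z(B(-2, v)) - s = 4*(-10)*(6 - 1*(-10)) - 1*(-1739073/97) = 4*(-10)*(6 + 10) + 1739073/97 = 4*(-10)*16 + 1739073/97 = -640 + 1739073/97 = 1676993/97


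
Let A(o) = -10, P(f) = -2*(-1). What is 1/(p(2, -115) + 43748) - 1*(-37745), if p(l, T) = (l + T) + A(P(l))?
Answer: 1646625626/43625 ≈ 37745.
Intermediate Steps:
P(f) = 2
p(l, T) = -10 + T + l (p(l, T) = (l + T) - 10 = (T + l) - 10 = -10 + T + l)
1/(p(2, -115) + 43748) - 1*(-37745) = 1/((-10 - 115 + 2) + 43748) - 1*(-37745) = 1/(-123 + 43748) + 37745 = 1/43625 + 37745 = 1646625626/43625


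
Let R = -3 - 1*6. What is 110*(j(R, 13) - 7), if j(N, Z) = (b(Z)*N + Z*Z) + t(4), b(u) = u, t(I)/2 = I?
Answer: 5830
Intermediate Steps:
t(I) = 2*I
R = -9 (R = -3 - 6 = -9)
j(N, Z) = 8 + Z² + N*Z (j(N, Z) = (Z*N + Z*Z) + 2*4 = (N*Z + Z²) + 8 = (Z² + N*Z) + 8 = 8 + Z² + N*Z)
110*(j(R, 13) - 7) = 110*((8 + 13² - 9*13) - 7) = 110*((8 + 169 - 117) - 7) = 110*(60 - 7) = 110*53 = 5830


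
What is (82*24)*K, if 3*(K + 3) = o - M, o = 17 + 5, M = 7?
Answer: 3936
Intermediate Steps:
o = 22
K = 2 (K = -3 + (22 - 1*7)/3 = -3 + (22 - 7)/3 = -3 + (1/3)*15 = -3 + 5 = 2)
(82*24)*K = (82*24)*2 = 1968*2 = 3936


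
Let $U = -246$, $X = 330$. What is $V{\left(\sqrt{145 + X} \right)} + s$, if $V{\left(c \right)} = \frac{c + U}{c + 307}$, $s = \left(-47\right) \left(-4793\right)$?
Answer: $\frac{21124486757}{93774} + \frac{2765 \sqrt{19}}{93774} \approx 2.2527 \cdot 10^{5}$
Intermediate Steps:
$s = 225271$
$V{\left(c \right)} = \frac{-246 + c}{307 + c}$ ($V{\left(c \right)} = \frac{c - 246}{c + 307} = \frac{-246 + c}{307 + c}$)
$V{\left(\sqrt{145 + X} \right)} + s = \frac{-246 + \sqrt{145 + 330}}{307 + \sqrt{145 + 330}} + 225271 = \frac{-246 + \sqrt{475}}{307 + \sqrt{475}} + 225271 = \frac{-246 + 5 \sqrt{19}}{307 + 5 \sqrt{19}} + 225271 = 225271 + \frac{-246 + 5 \sqrt{19}}{307 + 5 \sqrt{19}}$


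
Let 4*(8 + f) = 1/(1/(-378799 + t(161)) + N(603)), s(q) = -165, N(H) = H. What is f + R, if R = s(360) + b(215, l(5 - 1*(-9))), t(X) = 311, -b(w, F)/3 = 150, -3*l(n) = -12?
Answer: -142186113227/228228263 ≈ -623.00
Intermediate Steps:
l(n) = 4 (l(n) = -⅓*(-12) = 4)
b(w, F) = -450 (b(w, F) = -3*150 = -450)
R = -615 (R = -165 - 450 = -615)
f = -1825731482/228228263 (f = -8 + 1/(4*(1/(-378799 + 311) + 603)) = -8 + 1/(4*(1/(-378488) + 603)) = -8 + 1/(4*(-1/378488 + 603)) = -8 + 1/(4*(228228263/378488)) = -8 + (¼)*(378488/228228263) = -8 + 94622/228228263 = -1825731482/228228263 ≈ -7.9996)
f + R = -1825731482/228228263 - 615 = -142186113227/228228263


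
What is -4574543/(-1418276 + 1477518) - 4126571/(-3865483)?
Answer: -17438351880087/228998943886 ≈ -76.150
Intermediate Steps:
-4574543/(-1418276 + 1477518) - 4126571/(-3865483) = -4574543/59242 - 4126571*(-1/3865483) = -4574543*1/59242 + 4126571/3865483 = -4574543/59242 + 4126571/3865483 = -17438351880087/228998943886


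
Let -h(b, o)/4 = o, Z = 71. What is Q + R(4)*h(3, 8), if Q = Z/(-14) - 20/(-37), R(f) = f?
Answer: -68651/518 ≈ -132.53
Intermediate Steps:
h(b, o) = -4*o
Q = -2347/518 (Q = 71/(-14) - 20/(-37) = 71*(-1/14) - 20*(-1/37) = -71/14 + 20/37 = -2347/518 ≈ -4.5309)
Q + R(4)*h(3, 8) = -2347/518 + 4*(-4*8) = -2347/518 + 4*(-32) = -2347/518 - 128 = -68651/518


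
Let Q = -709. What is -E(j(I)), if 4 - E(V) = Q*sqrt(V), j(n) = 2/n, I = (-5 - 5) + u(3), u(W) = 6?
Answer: -4 - 709*I*sqrt(2)/2 ≈ -4.0 - 501.34*I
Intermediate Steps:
I = -4 (I = (-5 - 5) + 6 = -10 + 6 = -4)
E(V) = 4 + 709*sqrt(V) (E(V) = 4 - (-709)*sqrt(V) = 4 + 709*sqrt(V))
-E(j(I)) = -(4 + 709*sqrt(2/(-4))) = -(4 + 709*sqrt(2*(-1/4))) = -(4 + 709*sqrt(-1/2)) = -(4 + 709*(I*sqrt(2)/2)) = -(4 + 709*I*sqrt(2)/2) = -4 - 709*I*sqrt(2)/2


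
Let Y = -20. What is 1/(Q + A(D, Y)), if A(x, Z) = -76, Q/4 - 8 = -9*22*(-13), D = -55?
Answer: 1/10252 ≈ 9.7542e-5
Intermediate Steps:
Q = 10328 (Q = 32 + 4*(-9*22*(-13)) = 32 + 4*(-198*(-13)) = 32 + 4*2574 = 32 + 10296 = 10328)
1/(Q + A(D, Y)) = 1/(10328 - 76) = 1/10252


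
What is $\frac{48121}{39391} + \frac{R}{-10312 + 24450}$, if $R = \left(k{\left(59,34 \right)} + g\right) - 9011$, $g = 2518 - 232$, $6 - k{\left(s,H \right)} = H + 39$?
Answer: $\frac{206395513}{278454979} \approx 0.74122$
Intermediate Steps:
$k{\left(s,H \right)} = -33 - H$ ($k{\left(s,H \right)} = 6 - \left(H + 39\right) = 6 - \left(39 + H\right) = -33 - H$)
$g = 2286$ ($g = 2518 - 232 = 2286$)
$R = -6792$ ($R = \left(\left(-33 - 34\right) + 2286\right) - 9011 = \left(-67 + 2286\right) - 9011 = 2219 - 9011 = -6792$)
$\frac{48121}{39391} + \frac{R}{-10312 + 24450} = \frac{48121}{39391} - \frac{6792}{-10312 + 24450} = 48121 \cdot \frac{1}{39391} - \frac{6792}{14138} = \frac{48121}{39391} - \frac{3396}{7069} = \frac{206395513}{278454979}$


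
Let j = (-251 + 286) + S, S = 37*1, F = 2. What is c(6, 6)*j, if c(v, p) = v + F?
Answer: 576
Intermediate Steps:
S = 37
j = 72 (j = (-251 + 286) + 37 = 35 + 37 = 72)
c(v, p) = 2 + v (c(v, p) = v + 2 = 2 + v)
c(6, 6)*j = (2 + 6)*72 = 8*72 = 576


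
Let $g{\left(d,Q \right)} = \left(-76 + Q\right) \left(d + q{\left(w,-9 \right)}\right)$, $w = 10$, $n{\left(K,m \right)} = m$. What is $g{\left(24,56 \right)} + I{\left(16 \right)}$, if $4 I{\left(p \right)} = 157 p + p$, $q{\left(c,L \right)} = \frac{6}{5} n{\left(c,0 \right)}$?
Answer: $152$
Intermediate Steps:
$q{\left(c,L \right)} = 0$ ($q{\left(c,L \right)} = \frac{6}{5} \cdot 0 = 0$)
$g{\left(d,Q \right)} = d \left(-76 + Q\right)$ ($g{\left(d,Q \right)} = \left(-76 + Q\right) \left(d + 0\right) = \left(-76 + Q\right) d = d \left(-76 + Q\right)$)
$I{\left(p \right)} = \frac{79 p}{2}$ ($I{\left(p \right)} = \frac{157 p + p}{4} = \frac{158 p}{4} = \frac{79 p}{2}$)
$g{\left(24,56 \right)} + I{\left(16 \right)} = 24 \left(-76 + 56\right) + \frac{79}{2} \cdot 16 = 24 \left(-20\right) + 632 = -480 + 632 = 152$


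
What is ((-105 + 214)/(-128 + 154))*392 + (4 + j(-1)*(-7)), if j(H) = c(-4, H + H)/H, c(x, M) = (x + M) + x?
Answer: 20506/13 ≈ 1577.4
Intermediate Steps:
c(x, M) = M + 2*x (c(x, M) = (M + x) + x = M + 2*x)
j(H) = (-8 + 2*H)/H (j(H) = ((H + H) + 2*(-4))/H = (2*H - 8)/H = (-8 + 2*H)/H)
((-105 + 214)/(-128 + 154))*392 + (4 + j(-1)*(-7)) = ((-105 + 214)/(-128 + 154))*392 + (4 + (2 - 8/(-1))*(-7)) = (109/26)*392 + (4 + (2 - 8*(-1))*(-7)) = (109*(1/26))*392 + (4 + (2 + 8)*(-7)) = (109/26)*392 + (4 + 10*(-7)) = 21364/13 + (4 - 70) = 21364/13 - 66 = 20506/13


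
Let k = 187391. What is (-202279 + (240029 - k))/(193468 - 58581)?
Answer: -149641/134887 ≈ -1.1094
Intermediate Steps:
(-202279 + (240029 - k))/(193468 - 58581) = (-202279 + (240029 - 1*187391))/(193468 - 58581) = (-202279 + (240029 - 187391))/134887 = (-202279 + 52638)*(1/134887) = -149641*1/134887 = -149641/134887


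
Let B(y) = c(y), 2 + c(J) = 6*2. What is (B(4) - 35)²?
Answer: 625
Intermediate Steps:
c(J) = 10 (c(J) = -2 + 6*2 = -2 + 12 = 10)
B(y) = 10
(B(4) - 35)² = (10 - 35)² = (-25)² = 625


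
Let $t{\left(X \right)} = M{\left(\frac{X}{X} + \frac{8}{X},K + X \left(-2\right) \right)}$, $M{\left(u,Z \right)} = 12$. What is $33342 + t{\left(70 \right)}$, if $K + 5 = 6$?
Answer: $33354$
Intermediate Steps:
$K = 1$ ($K = -5 + 6 = 1$)
$t{\left(X \right)} = 12$
$33342 + t{\left(70 \right)} = 33342 + 12 = 33354$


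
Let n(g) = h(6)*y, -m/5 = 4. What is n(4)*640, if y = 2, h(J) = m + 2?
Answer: -23040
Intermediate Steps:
m = -20 (m = -5*4 = -20)
h(J) = -18 (h(J) = -20 + 2 = -18)
n(g) = -36 (n(g) = -18*2 = -36)
n(4)*640 = -36*640 = -23040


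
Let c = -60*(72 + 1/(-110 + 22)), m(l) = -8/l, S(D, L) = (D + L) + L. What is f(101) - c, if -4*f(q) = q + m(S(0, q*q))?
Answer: 1927366783/448844 ≈ 4294.1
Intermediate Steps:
S(D, L) = D + 2*L
c = -95025/22 (c = -60*(72 + 1/(-88)) = -60*(72 - 1/88) = -60*6335/88 = -95025/22 ≈ -4319.3)
f(q) = q⁻² - q/4 (f(q) = -(q - 8/(0 + 2*(q*q)))/4 = -(q - 8/(0 + 2*q²))/4 = -(q - 8*1/(2*q²))/4 = -(q - 4/q²)/4 = q⁻² - q/4)
f(101) - c = (101⁻² - ¼*101) - 1*(-95025/22) = (1/10201 - 101/4) + 95025/22 = -1030297/40804 + 95025/22 = 1927366783/448844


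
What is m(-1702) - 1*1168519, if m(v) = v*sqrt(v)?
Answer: -1168519 - 1702*I*sqrt(1702) ≈ -1.1685e+6 - 70217.0*I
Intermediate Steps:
m(v) = v**(3/2)
m(-1702) - 1*1168519 = (-1702)**(3/2) - 1*1168519 = -1702*I*sqrt(1702) - 1168519 = -1168519 - 1702*I*sqrt(1702)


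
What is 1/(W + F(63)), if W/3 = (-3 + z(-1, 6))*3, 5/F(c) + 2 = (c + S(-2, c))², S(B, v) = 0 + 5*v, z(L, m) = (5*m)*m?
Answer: 142882/227611031 ≈ 0.00062775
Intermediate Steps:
z(L, m) = 5*m²
S(B, v) = 5*v
F(c) = 5/(-2 + 36*c²) (F(c) = 5/(-2 + (c + 5*c)²) = 5/(-2 + (6*c)²) = 5/(-2 + 36*c²))
W = 1593 (W = 3*((-3 + 5*6²)*3) = 3*((-3 + 5*36)*3) = 3*((-3 + 180)*3) = 3*(177*3) = 3*531 = 1593)
1/(W + F(63)) = 1/(1593 + 5/(2*(-1 + 18*63²))) = 1/(1593 + 5/(2*(-1 + 18*3969))) = 1/(1593 + 5/(2*(-1 + 71442))) = 1/(1593 + (5/2)/71441) = 1/(1593 + (5/2)*(1/71441)) = 1/(1593 + 5/142882) = 1/(227611031/142882) = 142882/227611031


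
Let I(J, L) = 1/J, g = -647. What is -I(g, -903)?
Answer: 1/647 ≈ 0.0015456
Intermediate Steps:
-I(g, -903) = -1/(-647) = -1*(-1/647) = 1/647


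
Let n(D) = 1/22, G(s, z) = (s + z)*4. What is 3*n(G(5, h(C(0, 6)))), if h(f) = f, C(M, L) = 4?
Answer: 3/22 ≈ 0.13636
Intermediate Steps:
G(s, z) = 4*s + 4*z
n(D) = 1/22
3*n(G(5, h(C(0, 6)))) = 3*(1/22) = 3/22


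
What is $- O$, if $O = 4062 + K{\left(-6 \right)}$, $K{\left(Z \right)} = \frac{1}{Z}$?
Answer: $- \frac{24371}{6} \approx -4061.8$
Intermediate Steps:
$O = \frac{24371}{6}$ ($O = 4062 + \frac{1}{-6} = 4062 - \frac{1}{6} = \frac{24371}{6} \approx 4061.8$)
$- O = \left(-1\right) \frac{24371}{6} = - \frac{24371}{6}$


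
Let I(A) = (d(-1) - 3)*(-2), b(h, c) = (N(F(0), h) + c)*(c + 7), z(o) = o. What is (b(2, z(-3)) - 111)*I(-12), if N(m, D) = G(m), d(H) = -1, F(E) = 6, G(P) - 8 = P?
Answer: -536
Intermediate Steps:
G(P) = 8 + P
N(m, D) = 8 + m
b(h, c) = (7 + c)*(14 + c) (b(h, c) = ((8 + 6) + c)*(c + 7) = (14 + c)*(7 + c) = (7 + c)*(14 + c))
I(A) = 8 (I(A) = (-1 - 3)*(-2) = -4*(-2) = 8)
(b(2, z(-3)) - 111)*I(-12) = ((98 + (-3)² + 21*(-3)) - 111)*8 = ((98 + 9 - 63) - 111)*8 = (44 - 111)*8 = -67*8 = -536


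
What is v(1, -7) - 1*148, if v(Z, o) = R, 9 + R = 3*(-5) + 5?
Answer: -167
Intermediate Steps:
R = -19 (R = -9 + (3*(-5) + 5) = -9 + (-15 + 5) = -9 - 10 = -19)
v(Z, o) = -19
v(1, -7) - 1*148 = -19 - 1*148 = -19 - 148 = -167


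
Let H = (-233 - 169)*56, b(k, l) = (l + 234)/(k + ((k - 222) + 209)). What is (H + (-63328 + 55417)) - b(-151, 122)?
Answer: -9582889/315 ≈ -30422.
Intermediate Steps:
b(k, l) = (234 + l)/(-13 + 2*k) (b(k, l) = (234 + l)/(k + ((-222 + k) + 209)) = (234 + l)/(k + (-13 + k)) = (234 + l)/(-13 + 2*k))
H = -22512 (H = -402*56 = -22512)
(H + (-63328 + 55417)) - b(-151, 122) = (-22512 + (-63328 + 55417)) - (234 + 122)/(-13 + 2*(-151)) = (-22512 - 7911) - 356/(-13 - 302) = -30423 - 356/(-315) = -30423 - (-1)*356/315 = -30423 - 1*(-356/315) = -30423 + 356/315 = -9582889/315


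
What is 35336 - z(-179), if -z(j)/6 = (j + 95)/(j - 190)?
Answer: 1448832/41 ≈ 35337.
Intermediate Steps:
z(j) = -6*(95 + j)/(-190 + j) (z(j) = -6*(j + 95)/(j - 190) = -6*(95 + j)/(-190 + j))
35336 - z(-179) = 35336 - 6*(-95 - 1*(-179))/(-190 - 179) = 35336 - 6*(-95 + 179)/(-369) = 35336 - 6*(-1)*84/369 = 35336 - 1*(-56/41) = 35336 + 56/41 = 1448832/41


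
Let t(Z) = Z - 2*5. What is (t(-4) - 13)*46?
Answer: -1242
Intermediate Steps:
t(Z) = -10 + Z (t(Z) = Z - 10 = -10 + Z)
(t(-4) - 13)*46 = ((-10 - 4) - 13)*46 = (-14 - 13)*46 = -27*46 = -1242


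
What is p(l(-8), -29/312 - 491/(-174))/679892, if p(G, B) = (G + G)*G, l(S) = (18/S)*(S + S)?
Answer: 648/169973 ≈ 0.0038124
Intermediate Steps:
l(S) = 36 (l(S) = (18/S)*(2*S) = 36)
p(G, B) = 2*G**2 (p(G, B) = (2*G)*G = 2*G**2)
p(l(-8), -29/312 - 491/(-174))/679892 = (2*36**2)/679892 = (2*1296)*(1/679892) = 2592*(1/679892) = 648/169973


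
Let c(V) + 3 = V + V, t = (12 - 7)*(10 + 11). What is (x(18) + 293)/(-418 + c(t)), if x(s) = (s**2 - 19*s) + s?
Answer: -293/211 ≈ -1.3886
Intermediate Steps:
t = 105 (t = 5*21 = 105)
c(V) = -3 + 2*V (c(V) = -3 + (V + V) = -3 + 2*V)
x(s) = s**2 - 18*s
(x(18) + 293)/(-418 + c(t)) = (18*(-18 + 18) + 293)/(-418 + (-3 + 2*105)) = (18*0 + 293)/(-418 + (-3 + 210)) = (0 + 293)/(-418 + 207) = 293/(-211) = 293*(-1/211) = -293/211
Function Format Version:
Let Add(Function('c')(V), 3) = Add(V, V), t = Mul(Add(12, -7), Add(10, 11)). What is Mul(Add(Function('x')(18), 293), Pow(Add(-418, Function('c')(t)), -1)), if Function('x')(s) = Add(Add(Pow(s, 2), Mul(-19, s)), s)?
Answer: Rational(-293, 211) ≈ -1.3886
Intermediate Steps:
t = 105 (t = Mul(5, 21) = 105)
Function('c')(V) = Add(-3, Mul(2, V)) (Function('c')(V) = Add(-3, Add(V, V)) = Add(-3, Mul(2, V)))
Function('x')(s) = Add(Pow(s, 2), Mul(-18, s))
Mul(Add(Function('x')(18), 293), Pow(Add(-418, Function('c')(t)), -1)) = Mul(Add(Mul(18, Add(-18, 18)), 293), Pow(Add(-418, Add(-3, Mul(2, 105))), -1)) = Mul(Add(Mul(18, 0), 293), Pow(Add(-418, Add(-3, 210)), -1)) = Mul(Add(0, 293), Pow(Add(-418, 207), -1)) = Mul(293, Pow(-211, -1)) = Mul(293, Rational(-1, 211)) = Rational(-293, 211)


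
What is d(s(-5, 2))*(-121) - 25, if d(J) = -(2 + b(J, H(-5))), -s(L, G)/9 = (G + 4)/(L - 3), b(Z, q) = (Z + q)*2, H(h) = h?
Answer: 1281/2 ≈ 640.50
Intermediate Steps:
b(Z, q) = 2*Z + 2*q
s(L, G) = -9*(4 + G)/(-3 + L) (s(L, G) = -9*(G + 4)/(L - 3) = -9*(4 + G)/(-3 + L))
d(J) = 8 - 2*J (d(J) = -(2 + (2*J + 2*(-5))) = -(2 + (2*J - 10)) = -(2 + (-10 + 2*J)) = -(-8 + 2*J) = 8 - 2*J)
d(s(-5, 2))*(-121) - 25 = (8 - 18*(-4 - 1*2)/(-3 - 5))*(-121) - 25 = (8 - 18*(-4 - 2)/(-8))*(-121) - 25 = (8 - 18*(-1)*(-6)/8)*(-121) - 25 = (8 - 2*27/4)*(-121) - 25 = (8 - 27/2)*(-121) - 25 = -11/2*(-121) - 25 = 1331/2 - 25 = 1281/2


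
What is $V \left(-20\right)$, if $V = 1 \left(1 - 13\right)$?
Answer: $240$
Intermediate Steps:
$V = -12$ ($V = 1 \left(-12\right) = -12$)
$V \left(-20\right) = \left(-12\right) \left(-20\right) = 240$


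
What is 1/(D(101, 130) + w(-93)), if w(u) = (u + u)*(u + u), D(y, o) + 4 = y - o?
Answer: 1/34563 ≈ 2.8933e-5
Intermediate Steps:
D(y, o) = -4 + y - o (D(y, o) = -4 + (y - o) = -4 + y - o)
w(u) = 4*u**2 (w(u) = (2*u)*(2*u) = 4*u**2)
1/(D(101, 130) + w(-93)) = 1/((-4 + 101 - 1*130) + 4*(-93)**2) = 1/((-4 + 101 - 130) + 4*8649) = 1/(-33 + 34596) = 1/34563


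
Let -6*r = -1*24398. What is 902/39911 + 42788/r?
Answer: 5134139102/486874289 ≈ 10.545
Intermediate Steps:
r = 12199/3 (r = -(-1)*24398/6 = -⅙*(-24398) = 12199/3 ≈ 4066.3)
902/39911 + 42788/r = 902/39911 + 42788/(12199/3) = 902*(1/39911) + 42788*(3/12199) = 902/39911 + 128364/12199 = 5134139102/486874289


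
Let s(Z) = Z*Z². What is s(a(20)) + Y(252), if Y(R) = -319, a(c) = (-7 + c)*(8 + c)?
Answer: 48228225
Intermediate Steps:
s(Z) = Z³
s(a(20)) + Y(252) = (-56 + 20 + 20²)³ - 319 = (-56 + 20 + 400)³ - 319 = 364³ - 319 = 48228544 - 319 = 48228225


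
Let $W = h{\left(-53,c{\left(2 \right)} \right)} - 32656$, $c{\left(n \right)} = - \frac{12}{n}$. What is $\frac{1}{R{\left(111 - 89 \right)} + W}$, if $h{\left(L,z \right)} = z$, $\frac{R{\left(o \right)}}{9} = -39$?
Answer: $- \frac{1}{33013} \approx -3.0291 \cdot 10^{-5}$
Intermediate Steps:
$R{\left(o \right)} = -351$ ($R{\left(o \right)} = 9 \left(-39\right) = -351$)
$W = -32662$ ($W = - \frac{12}{2} - 32656 = \left(-12\right) \frac{1}{2} - 32656 = -6 - 32656 = -32662$)
$\frac{1}{R{\left(111 - 89 \right)} + W} = \frac{1}{-351 - 32662} = \frac{1}{-33013} = - \frac{1}{33013}$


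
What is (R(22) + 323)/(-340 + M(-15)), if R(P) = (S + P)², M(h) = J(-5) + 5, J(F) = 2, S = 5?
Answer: -1052/333 ≈ -3.1592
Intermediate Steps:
M(h) = 7 (M(h) = 2 + 5 = 7)
R(P) = (5 + P)²
(R(22) + 323)/(-340 + M(-15)) = ((5 + 22)² + 323)/(-340 + 7) = (27² + 323)/(-333) = (729 + 323)*(-1/333) = 1052*(-1/333) = -1052/333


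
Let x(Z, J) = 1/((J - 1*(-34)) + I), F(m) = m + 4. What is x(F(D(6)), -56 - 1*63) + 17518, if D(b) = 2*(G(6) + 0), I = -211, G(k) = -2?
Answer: 5185327/296 ≈ 17518.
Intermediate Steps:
D(b) = -4 (D(b) = 2*(-2 + 0) = 2*(-2) = -4)
F(m) = 4 + m
x(Z, J) = 1/(-177 + J) (x(Z, J) = 1/((J - 1*(-34)) - 211) = 1/((J + 34) - 211) = 1/((34 + J) - 211) = 1/(-177 + J))
x(F(D(6)), -56 - 1*63) + 17518 = 1/(-177 + (-56 - 1*63)) + 17518 = 1/(-177 + (-56 - 63)) + 17518 = 1/(-177 - 119) + 17518 = 1/(-296) + 17518 = -1/296 + 17518 = 5185327/296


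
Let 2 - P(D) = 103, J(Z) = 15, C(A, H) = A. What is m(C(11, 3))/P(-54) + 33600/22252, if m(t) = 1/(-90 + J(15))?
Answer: 63635563/42139725 ≈ 1.5101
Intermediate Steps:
P(D) = -101 (P(D) = 2 - 1*103 = 2 - 103 = -101)
m(t) = -1/75 (m(t) = 1/(-90 + 15) = 1/(-75) = -1/75)
m(C(11, 3))/P(-54) + 33600/22252 = -1/75/(-101) + 33600/22252 = -1/75*(-1/101) + 33600*(1/22252) = 1/7575 + 8400/5563 = 63635563/42139725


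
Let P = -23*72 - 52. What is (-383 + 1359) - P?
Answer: 2684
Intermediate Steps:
P = -1708 (P = -1656 - 52 = -1708)
(-383 + 1359) - P = (-383 + 1359) - 1*(-1708) = 976 + 1708 = 2684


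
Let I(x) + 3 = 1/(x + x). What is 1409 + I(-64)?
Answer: 179967/128 ≈ 1406.0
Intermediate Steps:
I(x) = -3 + 1/(2*x) (I(x) = -3 + 1/(x + x) = -3 + 1/(2*x))
1409 + I(-64) = 1409 + (-3 + (1/2)/(-64)) = 1409 + (-3 + (1/2)*(-1/64)) = 1409 + (-3 - 1/128) = 1409 - 385/128 = 179967/128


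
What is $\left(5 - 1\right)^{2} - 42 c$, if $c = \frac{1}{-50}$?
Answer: $\frac{421}{25} \approx 16.84$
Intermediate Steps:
$c = - \frac{1}{50} \approx -0.02$
$\left(5 - 1\right)^{2} - 42 c = \left(5 - 1\right)^{2} - - \frac{21}{25} = 4^{2} + \frac{21}{25} = 16 + \frac{21}{25} = \frac{421}{25}$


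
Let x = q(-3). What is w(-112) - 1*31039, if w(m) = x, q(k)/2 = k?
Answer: -31045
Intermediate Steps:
q(k) = 2*k
x = -6 (x = 2*(-3) = -6)
w(m) = -6
w(-112) - 1*31039 = -6 - 1*31039 = -6 - 31039 = -31045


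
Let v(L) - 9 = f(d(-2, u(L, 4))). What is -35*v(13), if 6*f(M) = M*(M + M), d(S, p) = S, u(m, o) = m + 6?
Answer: -1085/3 ≈ -361.67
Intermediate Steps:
u(m, o) = 6 + m
f(M) = M²/3 (f(M) = (M*(M + M))/6 = (M*(2*M))/6 = (2*M²)/6 = M²/3)
v(L) = 31/3 (v(L) = 9 + (⅓)*(-2)² = 9 + (⅓)*4 = 9 + 4/3 = 31/3)
-35*v(13) = -35*31/3 = -1085/3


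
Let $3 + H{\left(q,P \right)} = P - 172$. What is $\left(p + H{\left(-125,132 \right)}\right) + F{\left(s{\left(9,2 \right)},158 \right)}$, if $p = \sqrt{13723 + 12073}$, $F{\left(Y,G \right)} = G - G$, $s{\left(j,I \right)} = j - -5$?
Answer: $-43 + 2 \sqrt{6449} \approx 117.61$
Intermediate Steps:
$s{\left(j,I \right)} = 5 + j$ ($s{\left(j,I \right)} = j + 5 = 5 + j$)
$F{\left(Y,G \right)} = 0$
$H{\left(q,P \right)} = -175 + P$ ($H{\left(q,P \right)} = -3 + \left(P - 172\right) = -3 + \left(-172 + P\right) = -175 + P$)
$p = 2 \sqrt{6449}$ ($p = \sqrt{25796} = 2 \sqrt{6449} \approx 160.61$)
$\left(p + H{\left(-125,132 \right)}\right) + F{\left(s{\left(9,2 \right)},158 \right)} = \left(2 \sqrt{6449} + \left(-175 + 132\right)\right) + 0 = \left(2 \sqrt{6449} - 43\right) + 0 = \left(-43 + 2 \sqrt{6449}\right) + 0 = -43 + 2 \sqrt{6449}$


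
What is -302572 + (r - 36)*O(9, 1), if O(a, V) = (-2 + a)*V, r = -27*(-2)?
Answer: -302446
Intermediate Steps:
r = 54
O(a, V) = V*(-2 + a)
-302572 + (r - 36)*O(9, 1) = -302572 + (54 - 36)*(1*(-2 + 9)) = -302572 + 18*(1*7) = -302572 + 18*7 = -302572 + 126 = -302446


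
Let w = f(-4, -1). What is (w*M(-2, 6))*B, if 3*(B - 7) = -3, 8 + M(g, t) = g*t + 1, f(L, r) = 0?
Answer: 0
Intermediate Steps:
w = 0
M(g, t) = -7 + g*t (M(g, t) = -8 + (g*t + 1) = -8 + (1 + g*t) = -7 + g*t)
B = 6 (B = 7 + (1/3)*(-3) = 7 - 1 = 6)
(w*M(-2, 6))*B = (0*(-7 - 2*6))*6 = (0*(-7 - 12))*6 = (0*(-19))*6 = 0*6 = 0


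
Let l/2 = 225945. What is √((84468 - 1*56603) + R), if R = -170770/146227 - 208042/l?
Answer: √3379494708104629982637430/11013086505 ≈ 166.92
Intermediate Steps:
l = 451890 (l = 2*225945 = 451890)
R = -53795306417/33039259515 (R = -170770/146227 - 208042/451890 = -170770*1/146227 - 208042*1/451890 = -170770/146227 - 104021/225945 = -53795306417/33039259515 ≈ -1.6282)
√((84468 - 1*56603) + R) = √((84468 - 1*56603) - 53795306417/33039259515) = √((84468 - 56603) - 53795306417/33039259515) = √(27865 - 53795306417/33039259515) = √(920585171079058/33039259515) = √3379494708104629982637430/11013086505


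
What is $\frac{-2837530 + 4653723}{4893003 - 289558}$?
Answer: $\frac{1816193}{4603445} \approx 0.39453$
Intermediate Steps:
$\frac{-2837530 + 4653723}{4893003 - 289558} = \frac{1816193}{4603445}$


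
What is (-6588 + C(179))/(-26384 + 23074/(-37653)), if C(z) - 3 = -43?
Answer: 124782042/496729913 ≈ 0.25121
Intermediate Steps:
C(z) = -40 (C(z) = 3 - 43 = -40)
(-6588 + C(179))/(-26384 + 23074/(-37653)) = (-6588 - 40)/(-26384 + 23074/(-37653)) = -6628/(-26384 + 23074*(-1/37653)) = -6628/(-26384 - 23074/37653) = -6628/(-993459826/37653) = -6628*(-37653/993459826) = 124782042/496729913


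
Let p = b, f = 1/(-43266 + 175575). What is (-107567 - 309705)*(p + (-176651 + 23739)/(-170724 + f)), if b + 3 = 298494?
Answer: -2813427655157146158456/22588321715 ≈ -1.2455e+11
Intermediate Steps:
b = 298491 (b = -3 + 298494 = 298491)
f = 1/132309 ≈ 7.5581e-6
p = 298491
(-107567 - 309705)*(p + (-176651 + 23739)/(-170724 + f)) = (-107567 - 309705)*(298491 + (-176651 + 23739)/(-170724 + 1/132309)) = -417272*(298491 - 152912/(-22588321715/132309)) = -417272*(298491 - 152912*(-132309/22588321715)) = -417272*(298491 + 20231633808/22588321715) = -417272*6742430968665873/22588321715 = -2813427655157146158456/22588321715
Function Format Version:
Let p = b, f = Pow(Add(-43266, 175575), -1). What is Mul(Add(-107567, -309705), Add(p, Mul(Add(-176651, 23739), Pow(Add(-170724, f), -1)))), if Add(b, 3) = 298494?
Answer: Rational(-2813427655157146158456, 22588321715) ≈ -1.2455e+11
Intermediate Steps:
b = 298491 (b = Add(-3, 298494) = 298491)
f = Rational(1, 132309) (f = Pow(132309, -1) = Rational(1, 132309) ≈ 7.5581e-6)
p = 298491
Mul(Add(-107567, -309705), Add(p, Mul(Add(-176651, 23739), Pow(Add(-170724, f), -1)))) = Mul(Add(-107567, -309705), Add(298491, Mul(Add(-176651, 23739), Pow(Add(-170724, Rational(1, 132309)), -1)))) = Mul(-417272, Add(298491, Mul(-152912, Pow(Rational(-22588321715, 132309), -1)))) = Mul(-417272, Add(298491, Mul(-152912, Rational(-132309, 22588321715)))) = Mul(-417272, Add(298491, Rational(20231633808, 22588321715))) = Mul(-417272, Rational(6742430968665873, 22588321715)) = Rational(-2813427655157146158456, 22588321715)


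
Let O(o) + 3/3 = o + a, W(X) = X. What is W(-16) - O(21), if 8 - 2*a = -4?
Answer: -42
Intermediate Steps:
a = 6 (a = 4 - 1/2*(-4) = 4 + 2 = 6)
O(o) = 5 + o (O(o) = -1 + (o + 6) = -1 + (6 + o) = 5 + o)
W(-16) - O(21) = -16 - (5 + 21) = -16 - 1*26 = -16 - 26 = -42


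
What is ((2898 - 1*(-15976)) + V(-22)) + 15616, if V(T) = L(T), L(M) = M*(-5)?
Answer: 34600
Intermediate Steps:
L(M) = -5*M
V(T) = -5*T
((2898 - 1*(-15976)) + V(-22)) + 15616 = ((2898 - 1*(-15976)) - 5*(-22)) + 15616 = ((2898 + 15976) + 110) + 15616 = (18874 + 110) + 15616 = 18984 + 15616 = 34600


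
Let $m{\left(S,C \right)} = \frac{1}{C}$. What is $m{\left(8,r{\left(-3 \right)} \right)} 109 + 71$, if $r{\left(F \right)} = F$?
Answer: $\frac{104}{3} \approx 34.667$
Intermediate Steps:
$m{\left(8,r{\left(-3 \right)} \right)} 109 + 71 = \frac{1}{-3} \cdot 109 + 71 = \left(- \frac{1}{3}\right) 109 + 71 = - \frac{109}{3} + 71 = \frac{104}{3}$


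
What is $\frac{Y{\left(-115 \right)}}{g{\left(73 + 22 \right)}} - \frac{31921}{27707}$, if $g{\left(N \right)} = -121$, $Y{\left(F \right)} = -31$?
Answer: $- \frac{3003524}{3352547} \approx -0.89589$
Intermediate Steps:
$\frac{Y{\left(-115 \right)}}{g{\left(73 + 22 \right)}} - \frac{31921}{27707} = - \frac{31}{-121} - \frac{31921}{27707} = \left(-31\right) \left(- \frac{1}{121}\right) - \frac{31921}{27707} = \frac{31}{121} - \frac{31921}{27707} = - \frac{3003524}{3352547}$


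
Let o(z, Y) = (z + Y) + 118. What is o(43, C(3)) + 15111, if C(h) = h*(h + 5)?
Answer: 15296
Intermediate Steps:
C(h) = h*(5 + h)
o(z, Y) = 118 + Y + z (o(z, Y) = (Y + z) + 118 = 118 + Y + z)
o(43, C(3)) + 15111 = (118 + 3*(5 + 3) + 43) + 15111 = (118 + 3*8 + 43) + 15111 = (118 + 24 + 43) + 15111 = 185 + 15111 = 15296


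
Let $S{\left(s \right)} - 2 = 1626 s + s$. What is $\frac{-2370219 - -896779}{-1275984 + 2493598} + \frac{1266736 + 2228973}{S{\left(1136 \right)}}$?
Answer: $\frac{766551687883}{1125242149118} \approx 0.68123$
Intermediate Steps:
$S{\left(s \right)} = 2 + 1627 s$ ($S{\left(s \right)} = 2 + \left(1626 s + s\right) = 2 + 1627 s$)
$\frac{-2370219 - -896779}{-1275984 + 2493598} + \frac{1266736 + 2228973}{S{\left(1136 \right)}} = \frac{-2370219 - -896779}{-1275984 + 2493598} + \frac{1266736 + 2228973}{2 + 1627 \cdot 1136} = \frac{-2370219 + 896779}{1217614} + \frac{3495709}{2 + 1848272} = \left(-1473440\right) \frac{1}{1217614} + \frac{3495709}{1848274} = - \frac{736720}{608807} + 3495709 \cdot \frac{1}{1848274} = - \frac{736720}{608807} + \frac{3495709}{1848274} = \frac{766551687883}{1125242149118}$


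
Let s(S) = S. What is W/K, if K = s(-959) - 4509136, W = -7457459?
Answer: 7457459/4510095 ≈ 1.6535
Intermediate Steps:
K = -4510095 (K = -959 - 4509136 = -4510095)
W/K = -7457459/(-4510095) = -7457459*(-1/4510095) = 7457459/4510095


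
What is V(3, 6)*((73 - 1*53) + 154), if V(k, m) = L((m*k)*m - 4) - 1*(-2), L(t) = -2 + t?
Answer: 18096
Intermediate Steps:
V(k, m) = -4 + k*m**2 (V(k, m) = (-2 + ((m*k)*m - 4)) - 1*(-2) = (-2 + ((k*m)*m - 4)) + 2 = (-2 + (k*m**2 - 4)) + 2 = (-2 + (-4 + k*m**2)) + 2 = (-6 + k*m**2) + 2 = -4 + k*m**2)
V(3, 6)*((73 - 1*53) + 154) = (-4 + 3*6**2)*((73 - 1*53) + 154) = (-4 + 3*36)*((73 - 53) + 154) = (-4 + 108)*(20 + 154) = 104*174 = 18096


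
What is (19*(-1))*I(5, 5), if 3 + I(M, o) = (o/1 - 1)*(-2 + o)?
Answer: -171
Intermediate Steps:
I(M, o) = -3 + (-1 + o)*(-2 + o) (I(M, o) = -3 + (o/1 - 1)*(-2 + o) = -3 + (o*1 - 1)*(-2 + o) = -3 + (o - 1)*(-2 + o) = -3 + (-1 + o)*(-2 + o))
(19*(-1))*I(5, 5) = (19*(-1))*(-1 + 5² - 3*5) = -19*(-1 + 25 - 15) = -19*9 = -171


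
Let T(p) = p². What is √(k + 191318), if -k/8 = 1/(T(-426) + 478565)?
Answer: √83348475246485230/660041 ≈ 437.40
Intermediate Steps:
k = -8/660041 (k = -8/((-426)² + 478565) = -8/(181476 + 478565) = -8/660041 ≈ -1.2120e-5)
√(k + 191318) = √(-8/660041 + 191318) = √(126277724030/660041) = √83348475246485230/660041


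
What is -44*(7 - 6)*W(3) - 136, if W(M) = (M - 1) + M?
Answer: -356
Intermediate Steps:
W(M) = -1 + 2*M (W(M) = (-1 + M) + M = -1 + 2*M)
-44*(7 - 6)*W(3) - 136 = -44*(7 - 6)*(-1 + 2*3) - 136 = -44*(-1 + 6) - 136 = -44*5 - 136 = -220 - 136 = -356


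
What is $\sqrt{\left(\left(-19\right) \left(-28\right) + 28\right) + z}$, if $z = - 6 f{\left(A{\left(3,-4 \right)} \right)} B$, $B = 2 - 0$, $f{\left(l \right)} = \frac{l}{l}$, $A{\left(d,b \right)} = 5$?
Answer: $2 \sqrt{137} \approx 23.409$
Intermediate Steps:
$f{\left(l \right)} = 1$
$B = 2$ ($B = 2 + 0 = 2$)
$z = -12$ ($z = \left(-6\right) 1 \cdot 2 = \left(-6\right) 2 = -12$)
$\sqrt{\left(\left(-19\right) \left(-28\right) + 28\right) + z} = \sqrt{\left(\left(-19\right) \left(-28\right) + 28\right) - 12} = \sqrt{\left(532 + 28\right) - 12} = \sqrt{560 - 12} = \sqrt{548} = 2 \sqrt{137}$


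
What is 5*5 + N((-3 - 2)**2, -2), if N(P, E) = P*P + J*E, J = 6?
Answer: 638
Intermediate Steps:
N(P, E) = P**2 + 6*E (N(P, E) = P*P + 6*E = P**2 + 6*E)
5*5 + N((-3 - 2)**2, -2) = 5*5 + (((-3 - 2)**2)**2 + 6*(-2)) = 25 + (((-5)**2)**2 - 12) = 25 + (25**2 - 12) = 25 + (625 - 12) = 25 + 613 = 638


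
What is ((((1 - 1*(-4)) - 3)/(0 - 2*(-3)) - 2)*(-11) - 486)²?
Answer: 1968409/9 ≈ 2.1871e+5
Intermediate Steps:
((((1 - 1*(-4)) - 3)/(0 - 2*(-3)) - 2)*(-11) - 486)² = ((((1 + 4) - 3)/(0 + 6) - 2)*(-11) - 486)² = (((5 - 3)/6 - 2)*(-11) - 486)² = ((2*(⅙) - 2)*(-11) - 486)² = ((⅓ - 2)*(-11) - 486)² = (-5/3*(-11) - 486)² = (55/3 - 486)² = (-1403/3)² = 1968409/9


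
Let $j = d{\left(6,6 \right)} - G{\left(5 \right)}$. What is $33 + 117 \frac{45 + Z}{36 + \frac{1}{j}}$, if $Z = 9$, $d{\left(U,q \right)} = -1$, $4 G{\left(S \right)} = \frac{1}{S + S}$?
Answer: $\frac{153213}{718} \approx 213.39$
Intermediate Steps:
$G{\left(S \right)} = \frac{1}{8 S}$ ($G{\left(S \right)} = \frac{1}{4 \left(S + S\right)} = \frac{1}{4 \cdot 2 S} = \frac{\frac{1}{2} \frac{1}{S}}{4} = \frac{1}{8 S}$)
$j = - \frac{41}{40}$ ($j = -1 - \frac{1}{8 \cdot 5} = -1 - \frac{1}{8} \cdot \frac{1}{5} = -1 - \frac{1}{40} = - \frac{41}{40} \approx -1.025$)
$33 + 117 \frac{45 + Z}{36 + \frac{1}{j}} = 33 + 117 \frac{45 + 9}{36 + \frac{1}{- \frac{41}{40}}} = 33 + 117 \frac{54}{36 - \frac{40}{41}} = 33 + 117 \frac{54}{\frac{1436}{41}} = 33 + 117 \cdot 54 \cdot \frac{41}{1436} = 33 + 117 \cdot \frac{1107}{718} = 33 + \frac{129519}{718} = \frac{153213}{718}$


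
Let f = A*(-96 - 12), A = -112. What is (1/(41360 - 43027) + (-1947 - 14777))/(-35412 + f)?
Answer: 27878909/38867772 ≈ 0.71728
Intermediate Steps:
f = 12096 (f = -112*(-96 - 12) = -112*(-108) = 12096)
(1/(41360 - 43027) + (-1947 - 14777))/(-35412 + f) = (1/(41360 - 43027) + (-1947 - 14777))/(-35412 + 12096) = (1/(-1667) - 16724)/(-23316) = (-1/1667 - 16724)*(-1/23316) = -27878909/1667*(-1/23316) = 27878909/38867772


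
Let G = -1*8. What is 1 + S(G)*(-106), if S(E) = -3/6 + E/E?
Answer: -52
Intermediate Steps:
G = -8
S(E) = ½ (S(E) = -3*⅙ + 1 = -½ + 1 = ½)
1 + S(G)*(-106) = 1 + (½)*(-106) = 1 - 53 = -52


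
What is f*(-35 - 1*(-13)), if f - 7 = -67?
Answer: 1320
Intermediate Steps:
f = -60 (f = 7 - 67 = -60)
f*(-35 - 1*(-13)) = -60*(-35 - 1*(-13)) = -60*(-35 + 13) = -60*(-22) = 1320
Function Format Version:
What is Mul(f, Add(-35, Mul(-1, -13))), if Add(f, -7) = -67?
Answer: 1320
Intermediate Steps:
f = -60 (f = Add(7, -67) = -60)
Mul(f, Add(-35, Mul(-1, -13))) = Mul(-60, Add(-35, Mul(-1, -13))) = Mul(-60, Add(-35, 13)) = Mul(-60, -22) = 1320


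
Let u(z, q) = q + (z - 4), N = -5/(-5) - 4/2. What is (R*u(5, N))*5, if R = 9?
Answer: 0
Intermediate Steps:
N = -1 (N = -5*(-⅕) - 4*½ = 1 - 2 = -1)
u(z, q) = -4 + q + z (u(z, q) = q + (-4 + z) = -4 + q + z)
(R*u(5, N))*5 = (9*(-4 - 1 + 5))*5 = (9*0)*5 = 0*5 = 0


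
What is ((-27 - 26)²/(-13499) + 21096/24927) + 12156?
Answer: 1363527334783/112163191 ≈ 12157.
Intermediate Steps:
((-27 - 26)²/(-13499) + 21096/24927) + 12156 = ((-53)²*(-1/13499) + 21096*(1/24927)) + 12156 = (2809*(-1/13499) + 7032/8309) + 12156 = (-2809/13499 + 7032/8309) + 12156 = 71584987/112163191 + 12156 = 1363527334783/112163191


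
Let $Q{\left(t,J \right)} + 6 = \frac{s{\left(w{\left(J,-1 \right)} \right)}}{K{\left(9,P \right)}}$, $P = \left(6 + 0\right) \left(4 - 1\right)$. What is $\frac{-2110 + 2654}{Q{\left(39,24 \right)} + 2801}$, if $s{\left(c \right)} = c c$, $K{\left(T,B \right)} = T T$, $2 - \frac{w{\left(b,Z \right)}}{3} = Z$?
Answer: $\frac{136}{699} \approx 0.19456$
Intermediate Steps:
$w{\left(b,Z \right)} = 6 - 3 Z$
$P = 18$ ($P = 6 \cdot 3 = 18$)
$K{\left(T,B \right)} = T^{2}$
$s{\left(c \right)} = c^{2}$
$Q{\left(t,J \right)} = -5$ ($Q{\left(t,J \right)} = -6 + \frac{\left(6 - -3\right)^{2}}{9^{2}} = -6 + \frac{\left(6 + 3\right)^{2}}{81} = -6 + 9^{2} \cdot \frac{1}{81} = -6 + 81 \cdot \frac{1}{81} = -6 + 1 = -5$)
$\frac{-2110 + 2654}{Q{\left(39,24 \right)} + 2801} = \frac{-2110 + 2654}{-5 + 2801} = \frac{544}{2796} = 544 \cdot \frac{1}{2796} = \frac{136}{699}$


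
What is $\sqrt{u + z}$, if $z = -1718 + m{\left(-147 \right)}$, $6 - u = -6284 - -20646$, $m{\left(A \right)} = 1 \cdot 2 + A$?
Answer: $7 i \sqrt{331} \approx 127.35 i$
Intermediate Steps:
$m{\left(A \right)} = 2 + A$
$u = -14356$ ($u = 6 - \left(-6284 - -20646\right) = 6 - \left(-6284 + 20646\right) = 6 - 14362 = -14356$)
$z = -1863$ ($z = -1718 + \left(2 - 147\right) = -1718 - 145 = -1863$)
$\sqrt{u + z} = \sqrt{-14356 - 1863} = \sqrt{-16219} = 7 i \sqrt{331}$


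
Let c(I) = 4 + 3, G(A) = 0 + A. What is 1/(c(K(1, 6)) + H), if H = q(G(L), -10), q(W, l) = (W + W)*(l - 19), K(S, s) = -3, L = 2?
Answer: -1/109 ≈ -0.0091743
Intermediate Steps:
G(A) = A
q(W, l) = 2*W*(-19 + l) (q(W, l) = (2*W)*(-19 + l) = 2*W*(-19 + l))
c(I) = 7
H = -116 (H = 2*2*(-19 - 10) = 2*2*(-29) = -116)
1/(c(K(1, 6)) + H) = 1/(7 - 116) = 1/(-109) = -1/109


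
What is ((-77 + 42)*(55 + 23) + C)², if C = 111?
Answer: 6859161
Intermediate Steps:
((-77 + 42)*(55 + 23) + C)² = ((-77 + 42)*(55 + 23) + 111)² = (-35*78 + 111)² = (-2730 + 111)² = (-2619)² = 6859161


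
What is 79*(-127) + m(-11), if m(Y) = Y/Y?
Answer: -10032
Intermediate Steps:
m(Y) = 1
79*(-127) + m(-11) = 79*(-127) + 1 = -10033 + 1 = -10032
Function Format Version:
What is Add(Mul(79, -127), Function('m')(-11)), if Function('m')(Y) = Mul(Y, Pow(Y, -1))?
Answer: -10032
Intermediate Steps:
Function('m')(Y) = 1
Add(Mul(79, -127), Function('m')(-11)) = Add(Mul(79, -127), 1) = Add(-10033, 1) = -10032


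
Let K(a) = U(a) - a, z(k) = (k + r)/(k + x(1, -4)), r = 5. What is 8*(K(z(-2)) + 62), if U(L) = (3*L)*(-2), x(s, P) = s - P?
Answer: 440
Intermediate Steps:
U(L) = -6*L
z(k) = 1 (z(k) = (k + 5)/(k + (1 - 1*(-4))) = (5 + k)/(k + (1 + 4)) = (5 + k)/(k + 5) = (5 + k)/(5 + k) = 1)
K(a) = -7*a (K(a) = -6*a - a = -7*a)
8*(K(z(-2)) + 62) = 8*(-7*1 + 62) = 8*(-7 + 62) = 8*55 = 440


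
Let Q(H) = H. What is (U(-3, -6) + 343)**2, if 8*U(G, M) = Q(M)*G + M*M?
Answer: 1957201/16 ≈ 1.2233e+5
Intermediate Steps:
U(G, M) = M**2/8 + G*M/8 (U(G, M) = (M*G + M*M)/8 = (G*M + M**2)/8 = (M**2 + G*M)/8 = M**2/8 + G*M/8)
(U(-3, -6) + 343)**2 = ((1/8)*(-6)*(-3 - 6) + 343)**2 = ((1/8)*(-6)*(-9) + 343)**2 = (27/4 + 343)**2 = (1399/4)**2 = 1957201/16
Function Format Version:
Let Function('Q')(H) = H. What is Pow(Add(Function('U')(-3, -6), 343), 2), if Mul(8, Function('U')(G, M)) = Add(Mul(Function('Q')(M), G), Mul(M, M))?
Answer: Rational(1957201, 16) ≈ 1.2233e+5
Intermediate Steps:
Function('U')(G, M) = Add(Mul(Rational(1, 8), Pow(M, 2)), Mul(Rational(1, 8), G, M)) (Function('U')(G, M) = Mul(Rational(1, 8), Add(Mul(M, G), Mul(M, M))) = Mul(Rational(1, 8), Add(Mul(G, M), Pow(M, 2))) = Mul(Rational(1, 8), Add(Pow(M, 2), Mul(G, M))) = Add(Mul(Rational(1, 8), Pow(M, 2)), Mul(Rational(1, 8), G, M)))
Pow(Add(Function('U')(-3, -6), 343), 2) = Pow(Add(Mul(Rational(1, 8), -6, Add(-3, -6)), 343), 2) = Pow(Add(Mul(Rational(1, 8), -6, -9), 343), 2) = Pow(Add(Rational(27, 4), 343), 2) = Pow(Rational(1399, 4), 2) = Rational(1957201, 16)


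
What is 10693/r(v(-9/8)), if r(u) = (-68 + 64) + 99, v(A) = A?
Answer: 10693/95 ≈ 112.56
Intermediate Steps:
r(u) = 95 (r(u) = -4 + 99 = 95)
10693/r(v(-9/8)) = 10693/95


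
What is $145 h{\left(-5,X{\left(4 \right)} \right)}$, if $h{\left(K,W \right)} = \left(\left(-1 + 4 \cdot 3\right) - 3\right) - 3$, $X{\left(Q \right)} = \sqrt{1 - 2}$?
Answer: $725$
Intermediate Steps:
$X{\left(Q \right)} = i$ ($X{\left(Q \right)} = \sqrt{-1} = i$)
$h{\left(K,W \right)} = 5$ ($h{\left(K,W \right)} = \left(\left(-1 + 12\right) - 3\right) - 3 = \left(11 - 3\right) - 3 = 8 - 3 = 5$)
$145 h{\left(-5,X{\left(4 \right)} \right)} = 145 \cdot 5 = 725$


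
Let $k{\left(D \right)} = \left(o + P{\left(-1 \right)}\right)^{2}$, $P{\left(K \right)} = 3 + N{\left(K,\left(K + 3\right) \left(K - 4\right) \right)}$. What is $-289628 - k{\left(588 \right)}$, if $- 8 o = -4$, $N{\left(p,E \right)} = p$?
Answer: $- \frac{1158537}{4} \approx -2.8963 \cdot 10^{5}$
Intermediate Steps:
$o = \frac{1}{2}$ ($o = \left(- \frac{1}{8}\right) \left(-4\right) = \frac{1}{2} \approx 0.5$)
$P{\left(K \right)} = 3 + K$
$k{\left(D \right)} = \frac{25}{4}$ ($k{\left(D \right)} = \left(\frac{1}{2} + \left(3 - 1\right)\right)^{2} = \left(\frac{1}{2} + 2\right)^{2} = \left(\frac{5}{2}\right)^{2} = \frac{25}{4}$)
$-289628 - k{\left(588 \right)} = -289628 - \frac{25}{4} = - \frac{1158537}{4}$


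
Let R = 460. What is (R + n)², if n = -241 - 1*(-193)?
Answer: 169744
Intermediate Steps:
n = -48 (n = -241 + 193 = -48)
(R + n)² = (460 - 48)² = 412² = 169744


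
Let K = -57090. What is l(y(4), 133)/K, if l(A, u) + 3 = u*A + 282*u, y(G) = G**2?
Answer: -39631/57090 ≈ -0.69418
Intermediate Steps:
l(A, u) = -3 + 282*u + A*u (l(A, u) = -3 + (u*A + 282*u) = -3 + (A*u + 282*u) = -3 + (282*u + A*u) = -3 + 282*u + A*u)
l(y(4), 133)/K = (-3 + 282*133 + 4**2*133)/(-57090) = (-3 + 37506 + 16*133)*(-1/57090) = (-3 + 37506 + 2128)*(-1/57090) = 39631*(-1/57090) = -39631/57090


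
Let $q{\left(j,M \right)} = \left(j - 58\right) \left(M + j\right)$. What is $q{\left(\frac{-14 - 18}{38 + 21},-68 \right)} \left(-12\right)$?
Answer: $- \frac{167615712}{3481} \approx -48152.0$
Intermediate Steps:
$q{\left(j,M \right)} = \left(-58 + j\right) \left(M + j\right)$
$q{\left(\frac{-14 - 18}{38 + 21},-68 \right)} \left(-12\right) = \left(\left(\frac{-14 - 18}{38 + 21}\right)^{2} - -3944 - 58 \frac{-14 - 18}{38 + 21} - 68 \frac{-14 - 18}{38 + 21}\right) \left(-12\right) = \left(\left(- \frac{32}{59}\right)^{2} + 3944 - 58 \left(- \frac{32}{59}\right) - 68 \left(- \frac{32}{59}\right)\right) \left(-12\right) = \left(\left(\left(-32\right) \frac{1}{59}\right)^{2} + 3944 - 58 \left(\left(-32\right) \frac{1}{59}\right) - 68 \left(\left(-32\right) \frac{1}{59}\right)\right) \left(-12\right) = \left(\left(- \frac{32}{59}\right)^{2} + 3944 - - \frac{1856}{59} - - \frac{2176}{59}\right) \left(-12\right) = \left(\frac{1024}{3481} + 3944 + \frac{1856}{59} + \frac{2176}{59}\right) \left(-12\right) = \frac{13967976}{3481} \left(-12\right) = - \frac{167615712}{3481}$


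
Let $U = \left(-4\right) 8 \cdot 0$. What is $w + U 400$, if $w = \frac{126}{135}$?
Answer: $\frac{14}{15} \approx 0.93333$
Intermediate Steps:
$w = \frac{14}{15}$ ($w = 126 \cdot \frac{1}{135} = \frac{14}{15} \approx 0.93333$)
$U = 0$ ($U = \left(-32\right) 0 = 0$)
$w + U 400 = \frac{14}{15} + 0 \cdot 400 = \frac{14}{15} + 0 = \frac{14}{15}$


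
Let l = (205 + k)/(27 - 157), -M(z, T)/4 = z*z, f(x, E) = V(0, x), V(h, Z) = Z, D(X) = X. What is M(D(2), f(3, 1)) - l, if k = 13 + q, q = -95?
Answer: -1957/130 ≈ -15.054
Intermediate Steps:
f(x, E) = x
M(z, T) = -4*z² (M(z, T) = -4*z*z = -4*z²)
k = -82 (k = 13 - 95 = -82)
l = -123/130 (l = (205 - 82)/(27 - 157) = 123/(-130) = 123*(-1/130) = -123/130 ≈ -0.94615)
M(D(2), f(3, 1)) - l = -4*2² - 1*(-123/130) = -4*4 + 123/130 = -16 + 123/130 = -1957/130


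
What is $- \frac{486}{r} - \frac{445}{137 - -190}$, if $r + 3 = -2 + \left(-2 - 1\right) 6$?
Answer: $\frac{148687}{7521} \approx 19.77$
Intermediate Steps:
$r = -23$ ($r = -3 + \left(-2 + \left(-2 - 1\right) 6\right) = -3 - 20 = -23$)
$- \frac{486}{r} - \frac{445}{137 - -190} = - \frac{486}{-23} - \frac{445}{137 - -190} = \left(-486\right) \left(- \frac{1}{23}\right) - \frac{445}{137 + 190} = \frac{486}{23} - \frac{445}{327} = \frac{148687}{7521}$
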